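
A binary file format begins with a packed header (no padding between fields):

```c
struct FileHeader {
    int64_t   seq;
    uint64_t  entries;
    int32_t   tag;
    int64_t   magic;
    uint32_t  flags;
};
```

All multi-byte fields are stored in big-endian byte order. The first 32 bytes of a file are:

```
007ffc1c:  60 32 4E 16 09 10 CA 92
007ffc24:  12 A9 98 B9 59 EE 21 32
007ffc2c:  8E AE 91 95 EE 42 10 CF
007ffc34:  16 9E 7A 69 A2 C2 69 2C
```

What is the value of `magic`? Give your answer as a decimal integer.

`magic` follows `seq` (8 B), `entries` (8 B), `tag` (4 B), so it starts at offset 8 + 8 + 4 = 20 and occupies 8 bytes.
Bytes at offsets 20..27: EE 42 10 CF 16 9E 7A 69.
Big-endian: lowest address holds the most-significant byte.
The bytes are already most-significant first: 0xEE4210CF169E7A69.
Top bit is set, so as a signed 64-bit value this is 0xEE4210CF169E7A69 − 2^64 = -1278440862596040087.

-1278440862596040087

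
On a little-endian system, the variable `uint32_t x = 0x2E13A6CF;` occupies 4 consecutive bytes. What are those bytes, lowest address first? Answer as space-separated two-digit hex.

Split into bytes (most-significant first): 2E 13 A6 CF.
Little-endian stores the least-significant byte at the lowest address.
So at ascending addresses the bytes are CF A6 13 2E.

CF A6 13 2E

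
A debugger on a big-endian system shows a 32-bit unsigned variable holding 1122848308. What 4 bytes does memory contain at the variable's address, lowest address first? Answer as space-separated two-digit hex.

1122848308 in hexadecimal, padded to 32 bits, is 0x42ED4E34.
Split into bytes (most-significant first): 42 ED 4E 34.
In big-endian order the high byte comes first in memory.
So the memory order matches the most-significant-first order: 42 ED 4E 34.

42 ED 4E 34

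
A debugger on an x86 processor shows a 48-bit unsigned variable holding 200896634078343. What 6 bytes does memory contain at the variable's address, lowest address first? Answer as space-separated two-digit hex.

87 C4 82 E4 B6 B6

200896634078343 in hexadecimal, padded to 48 bits, is 0xB6B6E482C487.
Split into bytes (most-significant first): B6 B6 E4 82 C4 87.
In little-endian order the low byte comes first in memory.
So at ascending addresses the bytes are 87 C4 82 E4 B6 B6.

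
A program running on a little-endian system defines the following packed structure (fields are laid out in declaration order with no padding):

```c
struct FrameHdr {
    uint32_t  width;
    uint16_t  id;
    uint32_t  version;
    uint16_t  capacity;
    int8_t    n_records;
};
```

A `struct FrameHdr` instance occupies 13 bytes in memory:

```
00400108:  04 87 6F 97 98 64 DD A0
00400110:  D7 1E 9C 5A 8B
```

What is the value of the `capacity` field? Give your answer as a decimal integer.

23196

`capacity` follows `width` (4 B), `id` (2 B), `version` (4 B), so it starts at offset 4 + 2 + 4 = 10 and occupies 2 bytes.
Bytes at offsets 10..11: 9C 5A.
Little-endian stores the least-significant byte at the lowest address.
Reassemble most-significant byte first: 5A 9C → 0x5A9C.
0x5A9C = 23196.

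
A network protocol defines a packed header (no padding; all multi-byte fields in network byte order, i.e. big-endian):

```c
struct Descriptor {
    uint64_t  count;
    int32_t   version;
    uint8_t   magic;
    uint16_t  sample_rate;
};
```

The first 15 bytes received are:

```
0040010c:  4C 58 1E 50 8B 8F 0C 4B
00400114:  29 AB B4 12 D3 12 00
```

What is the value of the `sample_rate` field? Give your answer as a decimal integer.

`sample_rate` follows `count` (8 B), `version` (4 B), `magic` (1 B), so it starts at offset 8 + 4 + 1 = 13 and occupies 2 bytes.
Bytes at offsets 13..14: 12 00.
Big-endian: lowest address holds the most-significant byte.
The bytes are already most-significant first: 0x1200.
0x1200 = 4608.

4608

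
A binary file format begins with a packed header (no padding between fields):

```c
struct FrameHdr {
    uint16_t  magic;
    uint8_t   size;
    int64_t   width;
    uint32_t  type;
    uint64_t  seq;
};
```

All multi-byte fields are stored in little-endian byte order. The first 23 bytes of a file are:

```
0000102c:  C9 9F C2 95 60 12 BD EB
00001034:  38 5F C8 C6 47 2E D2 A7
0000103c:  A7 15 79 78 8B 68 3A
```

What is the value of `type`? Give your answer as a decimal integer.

`type` follows `magic` (2 B), `size` (1 B), `width` (8 B), so it starts at offset 2 + 1 + 8 = 11 and occupies 4 bytes.
Bytes at offsets 11..14: C6 47 2E D2.
Little-endian: lowest address holds the least-significant byte.
Reassemble most-significant byte first: D2 2E 47 C6 → 0xD22E47C6.
0xD22E47C6 = 3526248390.

3526248390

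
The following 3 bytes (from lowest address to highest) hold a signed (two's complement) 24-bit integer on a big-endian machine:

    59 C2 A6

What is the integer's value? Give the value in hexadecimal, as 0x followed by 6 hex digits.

In big-endian order the high byte comes first in memory.
The bytes are already most-significant first: 0x59C2A6.

0x59C2A6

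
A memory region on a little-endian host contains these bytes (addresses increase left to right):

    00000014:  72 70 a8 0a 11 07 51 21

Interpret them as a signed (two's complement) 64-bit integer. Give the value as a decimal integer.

2400707846139834482

In little-endian order the low byte comes first in memory.
Reassemble most-significant byte first: 21 51 07 11 0A A8 70 72 → 0x215107110AA87072.
0x215107110AA87072 = 2400707846139834482.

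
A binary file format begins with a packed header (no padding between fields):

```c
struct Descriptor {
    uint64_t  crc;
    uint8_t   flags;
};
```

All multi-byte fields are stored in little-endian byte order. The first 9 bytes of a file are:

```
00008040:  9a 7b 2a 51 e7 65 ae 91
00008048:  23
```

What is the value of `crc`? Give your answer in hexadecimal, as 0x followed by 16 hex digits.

`crc` is the first field, at byte offset 0, occupying 8 bytes.
Bytes at offsets 0..7: 9A 7B 2A 51 E7 65 AE 91.
Little-endian stores the least-significant byte at the lowest address.
Reassemble most-significant byte first: 91 AE 65 E7 51 2A 7B 9A → 0x91AE65E7512A7B9A.

0x91AE65E7512A7B9A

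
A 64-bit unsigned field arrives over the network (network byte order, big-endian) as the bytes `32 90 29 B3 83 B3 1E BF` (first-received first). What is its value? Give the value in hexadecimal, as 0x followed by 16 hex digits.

Big-endian: lowest address holds the most-significant byte.
The bytes are already most-significant first: 0x329029B383B31EBF.

0x329029B383B31EBF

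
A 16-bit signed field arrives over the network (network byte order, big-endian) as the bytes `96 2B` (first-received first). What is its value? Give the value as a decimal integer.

-27093

Big-endian: lowest address holds the most-significant byte.
The bytes are already most-significant first: 0x962B.
Top bit is set, so as a signed 16-bit value this is 0x962B − 2^16 = -27093.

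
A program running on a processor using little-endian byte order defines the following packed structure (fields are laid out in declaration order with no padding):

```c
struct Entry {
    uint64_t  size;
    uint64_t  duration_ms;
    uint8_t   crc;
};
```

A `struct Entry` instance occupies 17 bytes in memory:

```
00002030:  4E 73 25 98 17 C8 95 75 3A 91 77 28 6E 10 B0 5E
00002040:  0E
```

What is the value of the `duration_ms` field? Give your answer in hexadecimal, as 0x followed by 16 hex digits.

`duration_ms` follows `size` (8 bytes), so it starts at byte offset 8 and occupies 8 bytes.
Bytes at offsets 8..15: 3A 91 77 28 6E 10 B0 5E.
Little-endian: lowest address holds the least-significant byte.
Reassemble most-significant byte first: 5E B0 10 6E 28 77 91 3A → 0x5EB0106E2877913A.

0x5EB0106E2877913A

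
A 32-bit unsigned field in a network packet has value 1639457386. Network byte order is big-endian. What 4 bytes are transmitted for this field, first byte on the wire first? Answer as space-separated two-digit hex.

1639457386 in hexadecimal, padded to 32 bits, is 0x61B8226A.
Split into bytes (most-significant first): 61 B8 22 6A.
In big-endian order the high byte comes first in memory.
So the memory order matches the most-significant-first order: 61 B8 22 6A.

61 B8 22 6A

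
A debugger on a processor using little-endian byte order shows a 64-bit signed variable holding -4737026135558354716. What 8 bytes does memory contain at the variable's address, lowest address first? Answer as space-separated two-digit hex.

Two's complement of -4737026135558354716 in 64 bits: 4737026135558354716 = 0x41BD4C2C25B2771C; invert → 0xBE42B3D3DA4D88E3; add 1 → 0xBE42B3D3DA4D88E4.
Split into bytes (most-significant first): BE 42 B3 D3 DA 4D 88 E4.
Little-endian: lowest address holds the least-significant byte.
So at ascending addresses the bytes are E4 88 4D DA D3 B3 42 BE.

E4 88 4D DA D3 B3 42 BE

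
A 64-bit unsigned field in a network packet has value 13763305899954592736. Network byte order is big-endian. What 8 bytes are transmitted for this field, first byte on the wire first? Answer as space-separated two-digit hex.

BF 01 15 CB 7D D4 DB E0

13763305899954592736 in hexadecimal, padded to 64 bits, is 0xBF0115CB7DD4DBE0.
Split into bytes (most-significant first): BF 01 15 CB 7D D4 DB E0.
Big-endian: lowest address holds the most-significant byte.
So the memory order matches the most-significant-first order: BF 01 15 CB 7D D4 DB E0.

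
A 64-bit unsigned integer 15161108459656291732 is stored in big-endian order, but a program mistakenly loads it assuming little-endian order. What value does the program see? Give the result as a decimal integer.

10711243450085500882

15161108459656291732 in 64-bit hexadecimal is 0xD26713D12AFBA594.
Stored big-endian, the bytes at ascending addresses are D2 67 13 D1 2A FB A5 94.
Read back as little-endian, the first byte is least significant, giving 0x94A5FB2AD11367D2.
0x94A5FB2AD11367D2 = 10711243450085500882.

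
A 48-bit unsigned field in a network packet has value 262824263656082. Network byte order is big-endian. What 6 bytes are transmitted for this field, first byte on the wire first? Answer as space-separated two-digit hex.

262824263656082 in hexadecimal, padded to 48 bits, is 0xEF098ADFA292.
Split into bytes (most-significant first): EF 09 8A DF A2 92.
Big-endian: lowest address holds the most-significant byte.
So the memory order matches the most-significant-first order: EF 09 8A DF A2 92.

EF 09 8A DF A2 92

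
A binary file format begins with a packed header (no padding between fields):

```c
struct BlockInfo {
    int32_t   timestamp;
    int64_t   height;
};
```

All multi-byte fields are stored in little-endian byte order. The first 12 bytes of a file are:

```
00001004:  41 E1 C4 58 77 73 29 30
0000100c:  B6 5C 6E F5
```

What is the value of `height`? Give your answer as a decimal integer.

-761569349417208969

`height` follows `timestamp` (4 bytes), so it starts at byte offset 4 and occupies 8 bytes.
Bytes at offsets 4..11: 77 73 29 30 B6 5C 6E F5.
In little-endian order the low byte comes first in memory.
Reassemble most-significant byte first: F5 6E 5C B6 30 29 73 77 → 0xF56E5CB630297377.
Top bit is set, so as a signed 64-bit value this is 0xF56E5CB630297377 − 2^64 = -761569349417208969.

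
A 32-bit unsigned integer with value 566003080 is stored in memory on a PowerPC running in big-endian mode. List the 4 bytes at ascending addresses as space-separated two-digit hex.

566003080 in hexadecimal, padded to 32 bits, is 0x21BC8588.
Split into bytes (most-significant first): 21 BC 85 88.
In big-endian order the high byte comes first in memory.
So the memory order matches the most-significant-first order: 21 BC 85 88.

21 BC 85 88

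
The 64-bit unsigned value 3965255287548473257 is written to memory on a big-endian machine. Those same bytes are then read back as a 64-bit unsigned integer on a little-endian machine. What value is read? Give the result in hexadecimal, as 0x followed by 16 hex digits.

0xA9EF10DAAC6A0737

3965255287548473257 in 64-bit hexadecimal is 0x37076AACDA10EFA9.
Stored big-endian, the bytes at ascending addresses are 37 07 6A AC DA 10 EF A9.
Read back as little-endian, the first byte is least significant, giving 0xA9EF10DAAC6A0737.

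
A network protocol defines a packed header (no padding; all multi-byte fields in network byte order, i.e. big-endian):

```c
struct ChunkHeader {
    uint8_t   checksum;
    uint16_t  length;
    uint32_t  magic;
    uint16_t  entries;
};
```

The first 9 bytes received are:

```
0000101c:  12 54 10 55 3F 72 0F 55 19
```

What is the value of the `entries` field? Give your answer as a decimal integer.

21785

`entries` follows `checksum` (1 B), `length` (2 B), `magic` (4 B), so it starts at offset 1 + 2 + 4 = 7 and occupies 2 bytes.
Bytes at offsets 7..8: 55 19.
In big-endian order the high byte comes first in memory.
The bytes are already most-significant first: 0x5519.
0x5519 = 21785.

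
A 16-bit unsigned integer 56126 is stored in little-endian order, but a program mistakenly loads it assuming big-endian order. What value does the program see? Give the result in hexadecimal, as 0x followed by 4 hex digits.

0x3EDB

56126 in 16-bit hexadecimal is 0xDB3E.
Stored little-endian, the bytes at ascending addresses are 3E DB.
Read back as big-endian, the last byte is least significant, giving 0x3EDB.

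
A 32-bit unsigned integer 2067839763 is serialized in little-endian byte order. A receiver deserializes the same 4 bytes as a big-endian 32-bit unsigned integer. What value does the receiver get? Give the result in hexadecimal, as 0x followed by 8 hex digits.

0x13BB407B

2067839763 in 32-bit hexadecimal is 0x7B40BB13.
Stored little-endian, the bytes at ascending addresses are 13 BB 40 7B.
Read back as big-endian, the last byte is least significant, giving 0x13BB407B.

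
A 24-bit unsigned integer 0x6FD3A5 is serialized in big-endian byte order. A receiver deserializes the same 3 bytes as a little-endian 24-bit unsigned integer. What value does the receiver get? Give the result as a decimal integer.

10867567

Stored big-endian, the bytes at ascending addresses are 6F D3 A5.
Read back as little-endian, the first byte is least significant, giving 0xA5D36F.
0xA5D36F = 10867567.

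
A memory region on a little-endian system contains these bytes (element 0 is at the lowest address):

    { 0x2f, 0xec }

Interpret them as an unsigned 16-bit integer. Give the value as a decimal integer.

60463

Little-endian: lowest address holds the least-significant byte.
Reassemble most-significant byte first: EC 2F → 0xEC2F.
0xEC2F = 60463.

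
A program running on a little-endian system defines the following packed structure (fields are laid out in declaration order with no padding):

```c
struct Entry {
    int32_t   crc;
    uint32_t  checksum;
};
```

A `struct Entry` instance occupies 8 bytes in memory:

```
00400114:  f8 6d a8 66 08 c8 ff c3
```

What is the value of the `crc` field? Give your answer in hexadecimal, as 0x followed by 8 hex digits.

0x66A86DF8

`crc` is the first field, at byte offset 0, occupying 4 bytes.
Bytes at offsets 0..3: F8 6D A8 66.
Little-endian: lowest address holds the least-significant byte.
Reassemble most-significant byte first: 66 A8 6D F8 → 0x66A86DF8.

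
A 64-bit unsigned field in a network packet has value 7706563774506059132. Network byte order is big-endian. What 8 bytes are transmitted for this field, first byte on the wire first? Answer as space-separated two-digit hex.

6A F3 36 EB FA 53 C5 7C

7706563774506059132 in hexadecimal, padded to 64 bits, is 0x6AF336EBFA53C57C.
Split into bytes (most-significant first): 6A F3 36 EB FA 53 C5 7C.
Big-endian: lowest address holds the most-significant byte.
So the memory order matches the most-significant-first order: 6A F3 36 EB FA 53 C5 7C.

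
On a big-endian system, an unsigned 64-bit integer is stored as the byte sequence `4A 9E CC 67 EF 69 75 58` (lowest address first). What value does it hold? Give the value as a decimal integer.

Big-endian: lowest address holds the most-significant byte.
The bytes are already most-significant first: 0x4A9ECC67EF697558.
0x4A9ECC67EF697558 = 5376959751897314648.

5376959751897314648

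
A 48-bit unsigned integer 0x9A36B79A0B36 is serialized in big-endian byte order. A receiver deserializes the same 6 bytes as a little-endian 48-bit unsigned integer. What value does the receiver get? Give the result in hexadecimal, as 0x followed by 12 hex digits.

Stored big-endian, the bytes at ascending addresses are 9A 36 B7 9A 0B 36.
Read back as little-endian, the first byte is least significant, giving 0x360B9AB7369A.

0x360B9AB7369A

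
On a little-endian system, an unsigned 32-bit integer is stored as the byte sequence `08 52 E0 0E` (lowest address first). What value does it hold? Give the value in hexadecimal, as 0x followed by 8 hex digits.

Little-endian stores the least-significant byte at the lowest address.
Reassemble most-significant byte first: 0E E0 52 08 → 0x0EE05208.

0x0EE05208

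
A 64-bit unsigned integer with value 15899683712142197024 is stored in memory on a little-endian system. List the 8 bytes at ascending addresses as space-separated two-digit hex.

20 C1 4C 97 18 06 A7 DC

15899683712142197024 in hexadecimal, padded to 64 bits, is 0xDCA70618974CC120.
Split into bytes (most-significant first): DC A7 06 18 97 4C C1 20.
Little-endian: lowest address holds the least-significant byte.
So at ascending addresses the bytes are 20 C1 4C 97 18 06 A7 DC.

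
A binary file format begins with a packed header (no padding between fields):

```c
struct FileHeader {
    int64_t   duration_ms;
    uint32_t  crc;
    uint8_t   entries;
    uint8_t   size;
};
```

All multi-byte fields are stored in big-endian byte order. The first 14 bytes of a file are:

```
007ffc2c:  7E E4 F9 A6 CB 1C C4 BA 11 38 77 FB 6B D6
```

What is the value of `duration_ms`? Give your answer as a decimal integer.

9143707638236497082

`duration_ms` is the first field, at byte offset 0, occupying 8 bytes.
Bytes at offsets 0..7: 7E E4 F9 A6 CB 1C C4 BA.
Big-endian stores the most-significant byte at the lowest address.
The bytes are already most-significant first: 0x7EE4F9A6CB1CC4BA.
0x7EE4F9A6CB1CC4BA = 9143707638236497082.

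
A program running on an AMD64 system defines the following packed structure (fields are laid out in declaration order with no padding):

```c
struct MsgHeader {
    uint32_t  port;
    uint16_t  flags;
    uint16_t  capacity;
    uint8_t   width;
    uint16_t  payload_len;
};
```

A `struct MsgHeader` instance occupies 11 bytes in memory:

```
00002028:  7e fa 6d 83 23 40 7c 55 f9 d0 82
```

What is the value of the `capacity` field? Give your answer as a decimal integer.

`capacity` follows `port` (4 B), `flags` (2 B), so it starts at offset 4 + 2 = 6 and occupies 2 bytes.
Bytes at offsets 6..7: 7C 55.
Little-endian: lowest address holds the least-significant byte.
Reassemble most-significant byte first: 55 7C → 0x557C.
0x557C = 21884.

21884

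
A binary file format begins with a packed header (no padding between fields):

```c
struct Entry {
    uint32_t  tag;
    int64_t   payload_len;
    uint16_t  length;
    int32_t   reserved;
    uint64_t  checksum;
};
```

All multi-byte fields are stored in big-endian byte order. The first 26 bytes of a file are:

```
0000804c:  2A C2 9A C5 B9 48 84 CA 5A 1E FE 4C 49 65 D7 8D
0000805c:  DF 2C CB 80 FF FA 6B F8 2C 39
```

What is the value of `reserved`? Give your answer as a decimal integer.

`reserved` follows `tag` (4 B), `payload_len` (8 B), `length` (2 B), so it starts at offset 4 + 8 + 2 = 14 and occupies 4 bytes.
Bytes at offsets 14..17: D7 8D DF 2C.
Big-endian: lowest address holds the most-significant byte.
The bytes are already most-significant first: 0xD78DDF2C.
Top bit is set, so as a signed 32-bit value this is 0xD78DDF2C − 2^32 = -678568148.

-678568148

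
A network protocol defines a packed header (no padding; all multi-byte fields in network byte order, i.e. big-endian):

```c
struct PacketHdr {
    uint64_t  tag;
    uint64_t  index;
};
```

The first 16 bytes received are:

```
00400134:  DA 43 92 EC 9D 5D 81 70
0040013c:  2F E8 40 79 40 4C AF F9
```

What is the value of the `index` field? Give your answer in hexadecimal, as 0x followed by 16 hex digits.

0x2FE84079404CAFF9

`index` follows `tag` (8 bytes), so it starts at byte offset 8 and occupies 8 bytes.
Bytes at offsets 8..15: 2F E8 40 79 40 4C AF F9.
In big-endian order the high byte comes first in memory.
The bytes are already most-significant first: 0x2FE84079404CAFF9.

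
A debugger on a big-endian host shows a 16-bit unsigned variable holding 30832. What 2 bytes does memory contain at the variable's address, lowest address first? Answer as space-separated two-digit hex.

30832 in hexadecimal, padded to 16 bits, is 0x7870.
Split into bytes (most-significant first): 78 70.
Big-endian: lowest address holds the most-significant byte.
So the memory order matches the most-significant-first order: 78 70.

78 70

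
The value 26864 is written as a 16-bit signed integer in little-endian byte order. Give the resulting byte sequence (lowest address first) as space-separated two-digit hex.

26864 in hexadecimal, padded to 16 bits, is 0x68F0.
Split into bytes (most-significant first): 68 F0.
In little-endian order the low byte comes first in memory.
So at ascending addresses the bytes are F0 68.

F0 68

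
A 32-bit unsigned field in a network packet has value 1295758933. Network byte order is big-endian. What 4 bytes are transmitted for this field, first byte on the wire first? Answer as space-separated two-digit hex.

1295758933 in hexadecimal, padded to 32 bits, is 0x4D3BB655.
Split into bytes (most-significant first): 4D 3B B6 55.
Big-endian stores the most-significant byte at the lowest address.
So the memory order matches the most-significant-first order: 4D 3B B6 55.

4D 3B B6 55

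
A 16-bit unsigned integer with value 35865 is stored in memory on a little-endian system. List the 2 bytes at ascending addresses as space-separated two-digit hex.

19 8C

35865 in hexadecimal, padded to 16 bits, is 0x8C19.
Split into bytes (most-significant first): 8C 19.
Little-endian stores the least-significant byte at the lowest address.
So at ascending addresses the bytes are 19 8C.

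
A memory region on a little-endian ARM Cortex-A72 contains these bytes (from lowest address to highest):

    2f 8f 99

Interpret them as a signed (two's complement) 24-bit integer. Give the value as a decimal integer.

-6713553

In little-endian order the low byte comes first in memory.
Reassemble most-significant byte first: 99 8F 2F → 0x998F2F.
Top bit is set, so as a signed 24-bit value this is 0x998F2F − 2^24 = -6713553.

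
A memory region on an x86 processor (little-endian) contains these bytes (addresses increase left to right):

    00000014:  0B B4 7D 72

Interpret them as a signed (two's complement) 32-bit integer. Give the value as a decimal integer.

Little-endian stores the least-significant byte at the lowest address.
Reassemble most-significant byte first: 72 7D B4 0B → 0x727DB40B.
0x727DB40B = 1920840715.

1920840715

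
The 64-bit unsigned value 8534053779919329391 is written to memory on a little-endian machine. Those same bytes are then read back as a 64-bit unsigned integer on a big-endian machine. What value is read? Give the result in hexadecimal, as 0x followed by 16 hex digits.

0x6FD82B8EB20C6F76

8534053779919329391 in 64-bit hexadecimal is 0x766F0CB28E2BD86F.
Stored little-endian, the bytes at ascending addresses are 6F D8 2B 8E B2 0C 6F 76.
Read back as big-endian, the last byte is least significant, giving 0x6FD82B8EB20C6F76.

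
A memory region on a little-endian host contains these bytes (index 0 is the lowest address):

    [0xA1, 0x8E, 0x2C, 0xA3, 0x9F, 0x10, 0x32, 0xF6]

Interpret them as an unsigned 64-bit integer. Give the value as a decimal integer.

17740260159989255841

Little-endian: lowest address holds the least-significant byte.
Reassemble most-significant byte first: F6 32 10 9F A3 2C 8E A1 → 0xF632109FA32C8EA1.
0xF632109FA32C8EA1 = 17740260159989255841.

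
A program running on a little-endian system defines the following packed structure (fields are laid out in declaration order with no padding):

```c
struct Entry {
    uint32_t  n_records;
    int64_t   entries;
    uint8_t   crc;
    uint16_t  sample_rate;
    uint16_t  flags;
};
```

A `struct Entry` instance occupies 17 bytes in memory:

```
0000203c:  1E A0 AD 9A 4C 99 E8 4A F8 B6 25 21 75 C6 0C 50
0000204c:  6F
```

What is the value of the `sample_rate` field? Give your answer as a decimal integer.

3270

`sample_rate` follows `n_records` (4 B), `entries` (8 B), `crc` (1 B), so it starts at offset 4 + 8 + 1 = 13 and occupies 2 bytes.
Bytes at offsets 13..14: C6 0C.
Little-endian stores the least-significant byte at the lowest address.
Reassemble most-significant byte first: 0C C6 → 0x0CC6.
0x0CC6 = 3270.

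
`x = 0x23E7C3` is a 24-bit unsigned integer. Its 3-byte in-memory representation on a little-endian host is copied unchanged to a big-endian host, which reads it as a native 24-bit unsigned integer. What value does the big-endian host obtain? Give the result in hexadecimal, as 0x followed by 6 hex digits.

Stored little-endian, the bytes at ascending addresses are C3 E7 23.
Read back as big-endian, the last byte is least significant, giving 0xC3E723.

0xC3E723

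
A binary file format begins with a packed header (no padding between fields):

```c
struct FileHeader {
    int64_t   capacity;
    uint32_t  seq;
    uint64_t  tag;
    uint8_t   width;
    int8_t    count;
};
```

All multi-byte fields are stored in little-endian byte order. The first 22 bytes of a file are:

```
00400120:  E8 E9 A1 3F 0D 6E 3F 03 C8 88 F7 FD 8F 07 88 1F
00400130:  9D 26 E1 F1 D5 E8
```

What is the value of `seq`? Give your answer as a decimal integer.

4260858056

`seq` follows `capacity` (8 bytes), so it starts at byte offset 8 and occupies 4 bytes.
Bytes at offsets 8..11: C8 88 F7 FD.
Little-endian: lowest address holds the least-significant byte.
Reassemble most-significant byte first: FD F7 88 C8 → 0xFDF788C8.
0xFDF788C8 = 4260858056.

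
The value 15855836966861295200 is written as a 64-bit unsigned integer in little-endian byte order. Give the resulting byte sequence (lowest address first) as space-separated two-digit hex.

15855836966861295200 in hexadecimal, padded to 64 bits, is 0xDC0B3FB6AA464E60.
Split into bytes (most-significant first): DC 0B 3F B6 AA 46 4E 60.
Little-endian stores the least-significant byte at the lowest address.
So at ascending addresses the bytes are 60 4E 46 AA B6 3F 0B DC.

60 4E 46 AA B6 3F 0B DC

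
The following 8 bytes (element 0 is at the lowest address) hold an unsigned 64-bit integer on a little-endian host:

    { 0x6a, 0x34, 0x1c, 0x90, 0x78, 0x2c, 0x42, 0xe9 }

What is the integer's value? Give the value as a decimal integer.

16808045655625577578

Little-endian: lowest address holds the least-significant byte.
Reassemble most-significant byte first: E9 42 2C 78 90 1C 34 6A → 0xE9422C78901C346A.
0xE9422C78901C346A = 16808045655625577578.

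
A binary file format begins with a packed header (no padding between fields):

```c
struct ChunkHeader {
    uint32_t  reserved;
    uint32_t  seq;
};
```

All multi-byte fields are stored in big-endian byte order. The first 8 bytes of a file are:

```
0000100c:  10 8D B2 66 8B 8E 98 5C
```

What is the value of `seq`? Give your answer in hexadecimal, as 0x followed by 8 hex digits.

0x8B8E985C

`seq` follows `reserved` (4 bytes), so it starts at byte offset 4 and occupies 4 bytes.
Bytes at offsets 4..7: 8B 8E 98 5C.
Big-endian stores the most-significant byte at the lowest address.
The bytes are already most-significant first: 0x8B8E985C.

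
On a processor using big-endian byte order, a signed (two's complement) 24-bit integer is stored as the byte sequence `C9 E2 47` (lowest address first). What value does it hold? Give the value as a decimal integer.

-3546553

Big-endian: lowest address holds the most-significant byte.
The bytes are already most-significant first: 0xC9E247.
Top bit is set, so as a signed 24-bit value this is 0xC9E247 − 2^24 = -3546553.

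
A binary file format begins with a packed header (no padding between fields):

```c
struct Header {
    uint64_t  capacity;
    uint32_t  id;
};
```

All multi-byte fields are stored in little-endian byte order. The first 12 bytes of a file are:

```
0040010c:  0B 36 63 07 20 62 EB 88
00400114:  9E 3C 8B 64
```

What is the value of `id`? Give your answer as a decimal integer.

1686846622

`id` follows `capacity` (8 bytes), so it starts at byte offset 8 and occupies 4 bytes.
Bytes at offsets 8..11: 9E 3C 8B 64.
Little-endian: lowest address holds the least-significant byte.
Reassemble most-significant byte first: 64 8B 3C 9E → 0x648B3C9E.
0x648B3C9E = 1686846622.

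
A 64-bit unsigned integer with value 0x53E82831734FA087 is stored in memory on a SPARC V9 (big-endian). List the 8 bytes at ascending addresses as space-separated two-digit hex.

53 E8 28 31 73 4F A0 87

Split into bytes (most-significant first): 53 E8 28 31 73 4F A0 87.
Big-endian stores the most-significant byte at the lowest address.
So the memory order matches the most-significant-first order: 53 E8 28 31 73 4F A0 87.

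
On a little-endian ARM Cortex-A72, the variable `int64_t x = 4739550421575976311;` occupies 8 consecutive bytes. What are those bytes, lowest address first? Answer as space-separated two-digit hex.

4739550421575976311 in hexadecimal, padded to 64 bits, is 0x41C643FF4916C577.
Split into bytes (most-significant first): 41 C6 43 FF 49 16 C5 77.
Little-endian stores the least-significant byte at the lowest address.
So at ascending addresses the bytes are 77 C5 16 49 FF 43 C6 41.

77 C5 16 49 FF 43 C6 41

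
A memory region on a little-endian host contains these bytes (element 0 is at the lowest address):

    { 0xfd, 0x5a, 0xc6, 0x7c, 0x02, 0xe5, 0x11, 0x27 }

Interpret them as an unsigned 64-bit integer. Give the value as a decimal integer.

Little-endian stores the least-significant byte at the lowest address.
Reassemble most-significant byte first: 27 11 E5 02 7C C6 5A FD → 0x2711E5027CC65AFD.
0x2711E5027CC65AFD = 2815283040929340157.

2815283040929340157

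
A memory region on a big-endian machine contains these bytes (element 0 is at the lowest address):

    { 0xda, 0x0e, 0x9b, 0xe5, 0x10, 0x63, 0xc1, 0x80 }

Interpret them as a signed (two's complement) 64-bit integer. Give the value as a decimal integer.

-2734076515642523264

Big-endian: lowest address holds the most-significant byte.
The bytes are already most-significant first: 0xDA0E9BE51063C180.
Top bit is set, so as a signed 64-bit value this is 0xDA0E9BE51063C180 − 2^64 = -2734076515642523264.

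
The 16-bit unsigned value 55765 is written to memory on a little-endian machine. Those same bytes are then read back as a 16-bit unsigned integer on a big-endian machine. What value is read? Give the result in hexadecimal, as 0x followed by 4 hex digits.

0xD5D9

55765 in 16-bit hexadecimal is 0xD9D5.
Stored little-endian, the bytes at ascending addresses are D5 D9.
Read back as big-endian, the last byte is least significant, giving 0xD5D9.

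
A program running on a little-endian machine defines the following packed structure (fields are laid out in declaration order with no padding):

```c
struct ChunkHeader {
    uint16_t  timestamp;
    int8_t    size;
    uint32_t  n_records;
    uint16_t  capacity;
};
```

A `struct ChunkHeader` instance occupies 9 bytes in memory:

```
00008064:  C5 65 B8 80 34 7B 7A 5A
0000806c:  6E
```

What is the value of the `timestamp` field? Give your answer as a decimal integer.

26053

`timestamp` is the first field, at byte offset 0, occupying 2 bytes.
Bytes at offsets 0..1: C5 65.
In little-endian order the low byte comes first in memory.
Reassemble most-significant byte first: 65 C5 → 0x65C5.
0x65C5 = 26053.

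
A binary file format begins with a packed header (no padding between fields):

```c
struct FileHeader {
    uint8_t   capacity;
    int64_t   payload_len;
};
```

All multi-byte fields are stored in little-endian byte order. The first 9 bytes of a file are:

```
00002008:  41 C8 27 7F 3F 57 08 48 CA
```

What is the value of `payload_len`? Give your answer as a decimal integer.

`payload_len` follows `capacity` (1 byte), so it starts at byte offset 1 and occupies 8 bytes.
Bytes at offsets 1..8: C8 27 7F 3F 57 08 48 CA.
In little-endian order the low byte comes first in memory.
Reassemble most-significant byte first: CA 48 08 57 3F 7F 27 C8 → 0xCA4808573F7F27C8.
Top bit is set, so as a signed 64-bit value this is 0xCA4808573F7F27C8 − 2^64 = -3870834708904466488.

-3870834708904466488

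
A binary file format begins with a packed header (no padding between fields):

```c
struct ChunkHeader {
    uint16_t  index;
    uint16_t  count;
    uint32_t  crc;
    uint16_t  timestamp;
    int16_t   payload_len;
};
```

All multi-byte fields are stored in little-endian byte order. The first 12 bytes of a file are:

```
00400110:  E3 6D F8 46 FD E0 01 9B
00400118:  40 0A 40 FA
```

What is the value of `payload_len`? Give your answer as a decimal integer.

-1472

`payload_len` follows `index` (2 B), `count` (2 B), `crc` (4 B), `timestamp` (2 B), so it starts at offset 2 + 2 + 4 + 2 = 10 and occupies 2 bytes.
Bytes at offsets 10..11: 40 FA.
Little-endian: lowest address holds the least-significant byte.
Reassemble most-significant byte first: FA 40 → 0xFA40.
Top bit is set, so as a signed 16-bit value this is 0xFA40 − 2^16 = -1472.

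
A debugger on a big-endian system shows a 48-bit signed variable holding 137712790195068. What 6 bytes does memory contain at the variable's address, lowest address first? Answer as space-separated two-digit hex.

7D 3F C1 F0 CB 7C

137712790195068 in hexadecimal, padded to 48 bits, is 0x7D3FC1F0CB7C.
Split into bytes (most-significant first): 7D 3F C1 F0 CB 7C.
Big-endian: lowest address holds the most-significant byte.
So the memory order matches the most-significant-first order: 7D 3F C1 F0 CB 7C.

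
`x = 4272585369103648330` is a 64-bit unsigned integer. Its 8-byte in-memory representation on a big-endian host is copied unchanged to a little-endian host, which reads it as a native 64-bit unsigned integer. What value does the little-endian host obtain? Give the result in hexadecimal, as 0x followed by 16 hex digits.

0x4A46F48DC1454B3B

4272585369103648330 in 64-bit hexadecimal is 0x3B4B45C18DF4464A.
Stored big-endian, the bytes at ascending addresses are 3B 4B 45 C1 8D F4 46 4A.
Read back as little-endian, the first byte is least significant, giving 0x4A46F48DC1454B3B.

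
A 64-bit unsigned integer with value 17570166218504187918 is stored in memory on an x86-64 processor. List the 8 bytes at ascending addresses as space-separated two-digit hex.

0E B0 82 C2 15 C5 D5 F3

17570166218504187918 in hexadecimal, padded to 64 bits, is 0xF3D5C515C282B00E.
Split into bytes (most-significant first): F3 D5 C5 15 C2 82 B0 0E.
In little-endian order the low byte comes first in memory.
So at ascending addresses the bytes are 0E B0 82 C2 15 C5 D5 F3.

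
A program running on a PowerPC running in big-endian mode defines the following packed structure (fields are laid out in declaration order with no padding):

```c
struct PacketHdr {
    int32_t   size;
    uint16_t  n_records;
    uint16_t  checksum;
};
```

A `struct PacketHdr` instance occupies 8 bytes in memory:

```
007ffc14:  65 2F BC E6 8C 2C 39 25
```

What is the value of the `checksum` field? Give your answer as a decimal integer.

`checksum` follows `size` (4 B), `n_records` (2 B), so it starts at offset 4 + 2 = 6 and occupies 2 bytes.
Bytes at offsets 6..7: 39 25.
Big-endian stores the most-significant byte at the lowest address.
The bytes are already most-significant first: 0x3925.
0x3925 = 14629.

14629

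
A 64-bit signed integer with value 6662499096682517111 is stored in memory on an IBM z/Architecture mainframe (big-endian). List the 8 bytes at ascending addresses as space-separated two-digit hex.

5C 75 F3 A1 06 1F 52 77

6662499096682517111 in hexadecimal, padded to 64 bits, is 0x5C75F3A1061F5277.
Split into bytes (most-significant first): 5C 75 F3 A1 06 1F 52 77.
Big-endian stores the most-significant byte at the lowest address.
So the memory order matches the most-significant-first order: 5C 75 F3 A1 06 1F 52 77.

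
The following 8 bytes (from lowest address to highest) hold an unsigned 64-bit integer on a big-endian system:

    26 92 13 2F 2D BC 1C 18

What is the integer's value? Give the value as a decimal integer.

Big-endian stores the most-significant byte at the lowest address.
The bytes are already most-significant first: 0x2692132F2DBC1C18.
0x2692132F2DBC1C18 = 2779305013392710680.

2779305013392710680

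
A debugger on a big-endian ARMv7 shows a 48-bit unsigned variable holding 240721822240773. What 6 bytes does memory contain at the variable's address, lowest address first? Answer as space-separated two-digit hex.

DA EF 6A B4 50 05

240721822240773 in hexadecimal, padded to 48 bits, is 0xDAEF6AB45005.
Split into bytes (most-significant first): DA EF 6A B4 50 05.
Big-endian stores the most-significant byte at the lowest address.
So the memory order matches the most-significant-first order: DA EF 6A B4 50 05.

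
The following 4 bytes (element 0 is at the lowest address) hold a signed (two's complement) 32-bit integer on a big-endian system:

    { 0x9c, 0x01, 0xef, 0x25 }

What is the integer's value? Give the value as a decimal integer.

-1677594843

Big-endian stores the most-significant byte at the lowest address.
The bytes are already most-significant first: 0x9C01EF25.
Top bit is set, so as a signed 32-bit value this is 0x9C01EF25 − 2^32 = -1677594843.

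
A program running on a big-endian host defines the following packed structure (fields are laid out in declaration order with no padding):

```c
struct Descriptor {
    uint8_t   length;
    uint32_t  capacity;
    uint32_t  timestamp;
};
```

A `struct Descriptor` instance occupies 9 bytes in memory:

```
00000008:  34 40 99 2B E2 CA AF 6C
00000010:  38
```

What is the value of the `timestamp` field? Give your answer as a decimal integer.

3400494136

`timestamp` follows `length` (1 B), `capacity` (4 B), so it starts at offset 1 + 4 = 5 and occupies 4 bytes.
Bytes at offsets 5..8: CA AF 6C 38.
In big-endian order the high byte comes first in memory.
The bytes are already most-significant first: 0xCAAF6C38.
0xCAAF6C38 = 3400494136.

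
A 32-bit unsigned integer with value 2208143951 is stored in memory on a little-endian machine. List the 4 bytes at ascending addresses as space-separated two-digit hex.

2208143951 in hexadecimal, padded to 32 bits, is 0x839D9A4F.
Split into bytes (most-significant first): 83 9D 9A 4F.
Little-endian: lowest address holds the least-significant byte.
So at ascending addresses the bytes are 4F 9A 9D 83.

4F 9A 9D 83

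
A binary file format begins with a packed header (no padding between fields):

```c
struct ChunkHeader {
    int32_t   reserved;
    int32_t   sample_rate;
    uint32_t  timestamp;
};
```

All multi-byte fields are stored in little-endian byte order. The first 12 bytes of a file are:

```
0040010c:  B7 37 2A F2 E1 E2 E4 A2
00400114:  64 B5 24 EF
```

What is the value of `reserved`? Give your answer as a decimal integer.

-232114249

`reserved` is the first field, at byte offset 0, occupying 4 bytes.
Bytes at offsets 0..3: B7 37 2A F2.
Little-endian stores the least-significant byte at the lowest address.
Reassemble most-significant byte first: F2 2A 37 B7 → 0xF22A37B7.
Top bit is set, so as a signed 32-bit value this is 0xF22A37B7 − 2^32 = -232114249.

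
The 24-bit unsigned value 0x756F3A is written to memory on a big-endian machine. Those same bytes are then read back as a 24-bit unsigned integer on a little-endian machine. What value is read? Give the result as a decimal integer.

3829621

Stored big-endian, the bytes at ascending addresses are 75 6F 3A.
Read back as little-endian, the first byte is least significant, giving 0x3A6F75.
0x3A6F75 = 3829621.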